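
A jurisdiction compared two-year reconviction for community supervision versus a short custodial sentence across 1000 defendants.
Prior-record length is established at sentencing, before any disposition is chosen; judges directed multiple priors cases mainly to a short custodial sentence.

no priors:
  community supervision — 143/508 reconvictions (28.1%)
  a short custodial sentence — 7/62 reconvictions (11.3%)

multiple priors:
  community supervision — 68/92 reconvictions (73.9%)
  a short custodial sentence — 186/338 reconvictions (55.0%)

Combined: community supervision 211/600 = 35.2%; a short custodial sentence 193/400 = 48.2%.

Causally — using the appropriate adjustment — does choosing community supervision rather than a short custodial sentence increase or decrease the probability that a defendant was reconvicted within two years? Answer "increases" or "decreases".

The prior-record length-specific comparison favours a short custodial sentence throughout, but the pooled figures favour community supervision. The question is whether to condition on prior-record length.
Here prior-record length is a common cause — it drives both which disposition a case falls under and the outcome. The crude comparison mixes populations; the stratum-specific rates are the causally relevant ones.
Within each level — no priors: 28.1% vs 11.3%; multiple priors: 73.9% vs 55.0% — a short custodial sentence is lower every time.

increases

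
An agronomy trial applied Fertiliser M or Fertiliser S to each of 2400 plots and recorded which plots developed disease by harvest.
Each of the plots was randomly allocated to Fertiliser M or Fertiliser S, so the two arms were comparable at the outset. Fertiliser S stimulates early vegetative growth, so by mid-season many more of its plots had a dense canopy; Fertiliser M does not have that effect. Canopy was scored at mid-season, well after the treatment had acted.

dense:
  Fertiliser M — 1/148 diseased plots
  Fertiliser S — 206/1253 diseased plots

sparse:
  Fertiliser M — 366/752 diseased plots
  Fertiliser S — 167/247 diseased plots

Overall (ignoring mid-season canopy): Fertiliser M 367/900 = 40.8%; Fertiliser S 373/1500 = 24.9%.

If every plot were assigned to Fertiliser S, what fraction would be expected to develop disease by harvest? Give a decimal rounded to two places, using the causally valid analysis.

The stratified and pooled comparisons disagree (Fertiliser M wins within each mid-season canopy; Fertiliser S wins overall), so the answer turns on the causal role of mid-season canopy.
Mid-season canopy is recorded after the fertiliser and is itself shifted by it — it sits on the causal path from fertiliser to outcome. Conditioning on a mediator would strip out part of the effect we want; the pooled comparison gives the total causal effect.
So P(outcome | do(Fertiliser S)) is just the pooled rate for Fertiliser S: 373/1500 = 0.249.

0.25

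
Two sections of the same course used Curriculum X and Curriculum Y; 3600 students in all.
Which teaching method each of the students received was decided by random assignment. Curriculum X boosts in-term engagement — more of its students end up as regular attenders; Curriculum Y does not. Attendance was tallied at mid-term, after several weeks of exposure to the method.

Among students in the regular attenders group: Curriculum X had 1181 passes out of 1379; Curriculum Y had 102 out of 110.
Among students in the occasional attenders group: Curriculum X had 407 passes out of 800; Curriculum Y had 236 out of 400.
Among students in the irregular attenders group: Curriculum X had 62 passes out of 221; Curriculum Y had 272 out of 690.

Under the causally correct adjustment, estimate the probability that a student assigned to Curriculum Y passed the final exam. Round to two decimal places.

0.51

Curriculum Y is higher inside every mid-term attendance stratum but Curriculum X is higher in aggregate. Whether to stratify depends on how mid-term attendance relates to the teaching method.
The distribution of mid-term attendance is itself part of what the teaching method does — it is an intermediate outcome. Holding it fixed would remove that part of the effect; the total effect is the pooled difference.
So P(outcome | do(Curriculum Y)) is just the pooled rate for Curriculum Y: 610/1200 = 0.508.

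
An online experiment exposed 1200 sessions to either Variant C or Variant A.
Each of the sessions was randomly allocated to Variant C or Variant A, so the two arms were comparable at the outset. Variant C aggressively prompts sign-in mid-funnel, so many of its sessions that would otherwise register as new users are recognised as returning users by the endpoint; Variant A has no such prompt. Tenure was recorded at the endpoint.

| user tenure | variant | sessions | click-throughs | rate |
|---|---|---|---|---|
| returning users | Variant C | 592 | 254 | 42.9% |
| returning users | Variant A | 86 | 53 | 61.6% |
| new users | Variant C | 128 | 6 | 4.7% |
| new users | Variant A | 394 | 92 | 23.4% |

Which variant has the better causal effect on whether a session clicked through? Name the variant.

Variant C

Variant A is higher inside every user tenure stratum but Variant C is higher in aggregate. Whether to stratify depends on how user tenure relates to the variant.
User tenure here is a post-treatment variable shaped by the variant; conditioning on it would introduce bias rather than remove it. The overall comparison is the causal one.
Pooled: Variant C 36.1% vs Variant A 30.2%; Variant C is higher overall.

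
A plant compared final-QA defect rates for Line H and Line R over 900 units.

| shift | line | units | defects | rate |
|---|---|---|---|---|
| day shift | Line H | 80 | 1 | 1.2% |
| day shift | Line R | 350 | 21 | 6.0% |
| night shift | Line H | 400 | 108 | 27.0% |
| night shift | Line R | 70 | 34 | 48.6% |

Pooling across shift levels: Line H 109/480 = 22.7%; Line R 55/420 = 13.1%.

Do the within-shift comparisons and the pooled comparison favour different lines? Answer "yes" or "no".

yes

Within each shift level (day shift 1.2% vs 6.0%; night shift 27.0% vs 48.6%), Line H has the lower rate every time. Pooled: 22.7% vs 13.1% — Line R has the lower rate overall. The two comparisons disagree.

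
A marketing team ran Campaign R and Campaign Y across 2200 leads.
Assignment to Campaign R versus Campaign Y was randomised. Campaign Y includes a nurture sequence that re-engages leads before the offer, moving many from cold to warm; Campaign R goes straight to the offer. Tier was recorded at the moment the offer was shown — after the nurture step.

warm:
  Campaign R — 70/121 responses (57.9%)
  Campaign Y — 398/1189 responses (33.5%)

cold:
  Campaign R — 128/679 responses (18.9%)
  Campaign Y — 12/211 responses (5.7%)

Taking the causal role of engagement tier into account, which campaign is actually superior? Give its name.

Within every engagement tier level Campaign R has the higher rate, yet pooled Campaign Y does — Simpson's reversal.
Engagement tier is recorded after the campaign and is itself shifted by it — it sits on the causal path from campaign to outcome. Conditioning on a mediator would strip out part of the effect we want; the pooled comparison gives the total causal effect.
Pooled: Campaign R 24.8% vs Campaign Y 29.3%; Campaign Y is higher overall.

Campaign Y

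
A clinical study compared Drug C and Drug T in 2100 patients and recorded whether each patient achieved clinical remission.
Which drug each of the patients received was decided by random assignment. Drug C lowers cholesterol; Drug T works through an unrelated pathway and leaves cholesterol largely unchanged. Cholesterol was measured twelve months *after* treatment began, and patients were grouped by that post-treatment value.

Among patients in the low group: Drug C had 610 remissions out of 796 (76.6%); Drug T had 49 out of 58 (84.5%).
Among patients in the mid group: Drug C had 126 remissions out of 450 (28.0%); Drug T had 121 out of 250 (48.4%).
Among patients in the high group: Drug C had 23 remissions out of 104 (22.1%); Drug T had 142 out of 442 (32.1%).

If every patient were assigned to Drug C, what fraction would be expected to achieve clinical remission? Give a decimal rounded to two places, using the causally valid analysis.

0.56

The stratified and pooled comparisons disagree (Drug T wins within each cholesterol; Drug C wins overall), so the answer turns on the causal role of cholesterol.
Because the drug influences cholesterol, cholesterol is a post-treatment mediator, not a confounder. Stratifying on it would bias the estimate; the causal effect is the crude pooled difference.
So P(outcome | do(Drug C)) is just the pooled rate for Drug C: 759/1350 = 0.562.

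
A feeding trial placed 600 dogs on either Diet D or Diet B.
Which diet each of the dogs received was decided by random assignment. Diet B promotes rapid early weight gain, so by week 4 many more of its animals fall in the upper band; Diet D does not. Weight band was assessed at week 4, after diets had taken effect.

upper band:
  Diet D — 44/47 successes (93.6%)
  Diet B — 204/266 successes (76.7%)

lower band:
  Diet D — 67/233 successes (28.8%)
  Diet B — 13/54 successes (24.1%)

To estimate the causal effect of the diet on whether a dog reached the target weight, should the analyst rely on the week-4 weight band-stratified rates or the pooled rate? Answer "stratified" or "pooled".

The distribution of week-4 weight band is itself part of what the diet does — it is an intermediate outcome. Holding it fixed would remove that part of the effect; the total effect is the pooled difference.
Pooled: Diet D 39.6% vs Diet B 67.8%; Diet B is higher overall.

pooled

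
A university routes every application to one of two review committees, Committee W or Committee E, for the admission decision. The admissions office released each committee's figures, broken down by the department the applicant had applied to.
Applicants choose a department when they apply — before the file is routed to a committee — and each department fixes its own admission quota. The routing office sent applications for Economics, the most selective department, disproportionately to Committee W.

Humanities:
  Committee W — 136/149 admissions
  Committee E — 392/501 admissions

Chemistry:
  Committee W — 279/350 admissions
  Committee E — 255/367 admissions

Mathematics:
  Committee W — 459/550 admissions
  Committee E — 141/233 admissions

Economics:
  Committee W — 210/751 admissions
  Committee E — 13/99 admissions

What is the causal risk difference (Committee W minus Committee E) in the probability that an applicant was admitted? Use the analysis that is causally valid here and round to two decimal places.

Committee W is higher inside every department stratum but Committee E is higher in aggregate. Whether to stratify depends on how department relates to the review committee.
Department differs across review committees for reasons unrelated to any effect of the review committee itself, and it separately predicts the outcome — a classic confounder. We must compare within department levels.
Adjusting over the population distribution of department: 0.217·(0.913−0.782) + 0.239·(0.797−0.695) + 0.261·(0.835−0.605) + 0.283·(0.280−0.131) = +0.155.

+0.15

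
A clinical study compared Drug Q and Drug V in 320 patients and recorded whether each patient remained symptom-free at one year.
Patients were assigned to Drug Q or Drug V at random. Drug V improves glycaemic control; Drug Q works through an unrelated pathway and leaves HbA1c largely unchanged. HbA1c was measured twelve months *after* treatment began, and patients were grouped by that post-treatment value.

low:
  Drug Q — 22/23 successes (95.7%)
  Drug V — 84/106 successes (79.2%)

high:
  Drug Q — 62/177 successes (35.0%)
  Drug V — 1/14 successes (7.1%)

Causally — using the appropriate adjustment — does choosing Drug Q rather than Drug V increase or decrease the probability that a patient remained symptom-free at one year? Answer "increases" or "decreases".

decreases

The HbA1c-specific comparison favours Drug Q throughout, but the pooled figures favour Drug V. The question is whether to condition on HbA1c.
HbA1c lies on the pathway drug → HbA1c → outcome, so adjusting for it blocks the indirect effect. For the total causal effect of drug, use the unadjusted pooled rates.
Pooled: Drug Q 42.0% vs Drug V 70.8%; Drug V is higher overall.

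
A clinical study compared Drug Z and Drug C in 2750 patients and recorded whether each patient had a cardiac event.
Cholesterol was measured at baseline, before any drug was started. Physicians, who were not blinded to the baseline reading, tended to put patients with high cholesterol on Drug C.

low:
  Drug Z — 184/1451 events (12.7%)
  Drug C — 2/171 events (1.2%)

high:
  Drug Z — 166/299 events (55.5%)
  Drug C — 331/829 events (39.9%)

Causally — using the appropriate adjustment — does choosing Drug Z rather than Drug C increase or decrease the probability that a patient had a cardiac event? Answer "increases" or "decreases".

Cholesterol satisfies the back-door criterion: it is not a descendant of the drug, and it blocks the spurious path from drug to outcome. Adjusting for it (i.e., using the within-cholesterol rates) gives the causal effect.
Within each level — low: 12.7% vs 1.2%; high: 55.5% vs 39.9% — Drug C is lower every time.

increases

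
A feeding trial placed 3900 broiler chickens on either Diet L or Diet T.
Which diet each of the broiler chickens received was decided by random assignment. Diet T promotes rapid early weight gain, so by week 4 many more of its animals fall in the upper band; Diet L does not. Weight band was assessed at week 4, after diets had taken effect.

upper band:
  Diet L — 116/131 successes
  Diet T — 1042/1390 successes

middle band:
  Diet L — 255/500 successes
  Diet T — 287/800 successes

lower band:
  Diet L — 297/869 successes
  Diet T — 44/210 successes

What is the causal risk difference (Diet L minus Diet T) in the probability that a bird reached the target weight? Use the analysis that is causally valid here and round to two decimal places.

-0.13

Diet L is higher inside every week-4 weight band stratum but Diet T is higher in aggregate. Whether to stratify depends on how week-4 weight band relates to the diet.
Week-4 weight band is downstream of the diet. One should not condition on a consequence of treatment, so the overall rates are the right comparison.
The causal difference is the pooled difference: 0.445 − 0.572 = -0.127.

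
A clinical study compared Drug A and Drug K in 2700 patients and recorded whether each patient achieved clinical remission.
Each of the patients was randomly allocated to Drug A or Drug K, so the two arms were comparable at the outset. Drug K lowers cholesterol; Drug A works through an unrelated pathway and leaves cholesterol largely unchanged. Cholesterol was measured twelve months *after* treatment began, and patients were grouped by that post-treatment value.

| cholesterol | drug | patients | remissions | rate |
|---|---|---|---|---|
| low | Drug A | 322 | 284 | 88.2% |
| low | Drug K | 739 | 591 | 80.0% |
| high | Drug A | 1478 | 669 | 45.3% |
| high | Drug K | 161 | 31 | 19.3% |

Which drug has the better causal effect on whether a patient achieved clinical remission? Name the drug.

Drug K

The stratified and pooled comparisons disagree (Drug A wins within each cholesterol; Drug K wins overall), so the answer turns on the causal role of cholesterol.
The distribution of cholesterol is itself part of what the drug does — it is an intermediate outcome. Holding it fixed would remove that part of the effect; the total effect is the pooled difference.
Pooled: Drug A 52.9% vs Drug K 69.1%; Drug K is higher overall.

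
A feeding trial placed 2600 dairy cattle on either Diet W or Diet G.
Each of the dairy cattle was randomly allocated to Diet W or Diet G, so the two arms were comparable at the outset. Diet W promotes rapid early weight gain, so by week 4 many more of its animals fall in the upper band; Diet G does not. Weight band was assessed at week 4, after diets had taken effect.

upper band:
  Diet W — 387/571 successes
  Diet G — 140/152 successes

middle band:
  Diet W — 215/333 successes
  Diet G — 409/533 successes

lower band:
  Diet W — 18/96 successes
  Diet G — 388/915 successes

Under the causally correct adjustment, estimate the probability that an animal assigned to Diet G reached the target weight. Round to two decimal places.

Diet G is higher inside every week-4 weight band stratum but Diet W is higher in aggregate. Whether to stratify depends on how week-4 weight band relates to the diet.
Stratifying would compare diets among dairy cattle the diets themselves sorted into week-4 weight band groups — a form of selection on an intermediate. The unconditioned pooled rates give the total causal effect.
So P(outcome | do(Diet G)) is just the pooled rate for Diet G: 937/1600 = 0.586.

0.59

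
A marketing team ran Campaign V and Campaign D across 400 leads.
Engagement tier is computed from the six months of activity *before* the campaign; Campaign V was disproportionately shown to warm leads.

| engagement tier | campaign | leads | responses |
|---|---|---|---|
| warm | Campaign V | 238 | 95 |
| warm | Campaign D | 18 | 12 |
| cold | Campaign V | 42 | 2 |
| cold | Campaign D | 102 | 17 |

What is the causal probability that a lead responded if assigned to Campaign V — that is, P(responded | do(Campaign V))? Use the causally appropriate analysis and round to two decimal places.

Nothing the campaign does changes engagement tier; the imbalance is an allocation artefact. With engagement tier also predicting the outcome, the pooled figure is confounded, and the within-stratum comparison is the causal one.
Standardising Campaign V to the population engagement tier mix: 0.640·95/238 + 0.360·2/42 = 0.273.

0.27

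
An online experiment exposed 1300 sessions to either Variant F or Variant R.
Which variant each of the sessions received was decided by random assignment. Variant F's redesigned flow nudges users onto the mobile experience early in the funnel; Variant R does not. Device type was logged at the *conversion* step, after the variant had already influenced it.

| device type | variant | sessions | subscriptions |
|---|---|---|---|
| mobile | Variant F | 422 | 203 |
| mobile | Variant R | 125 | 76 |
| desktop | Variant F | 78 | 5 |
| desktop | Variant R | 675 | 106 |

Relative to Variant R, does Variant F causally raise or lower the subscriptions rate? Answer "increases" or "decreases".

increases

Variant R is higher inside every device type stratum but Variant F is higher in aggregate. Whether to stratify depends on how device type relates to the variant.
Device type lies on the pathway variant → device type → outcome, so adjusting for it blocks the indirect effect. For the total causal effect of variant, use the unadjusted pooled rates.
Pooled: Variant F 41.6% vs Variant R 22.8%; Variant F is higher overall.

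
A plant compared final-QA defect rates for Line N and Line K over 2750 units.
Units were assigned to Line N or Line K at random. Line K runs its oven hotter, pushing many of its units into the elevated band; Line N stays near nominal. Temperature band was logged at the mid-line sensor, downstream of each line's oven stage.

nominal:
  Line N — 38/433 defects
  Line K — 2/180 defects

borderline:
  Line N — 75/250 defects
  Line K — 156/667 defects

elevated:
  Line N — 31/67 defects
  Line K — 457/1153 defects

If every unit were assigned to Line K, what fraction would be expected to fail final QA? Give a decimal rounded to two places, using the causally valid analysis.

In-process temperature band lies on the pathway line → in-process temperature band → outcome, so adjusting for it blocks the indirect effect. For the total causal effect of line, use the unadjusted pooled rates.
So P(outcome | do(Line K)) is just the pooled rate for Line K: 615/2000 = 0.307.

0.31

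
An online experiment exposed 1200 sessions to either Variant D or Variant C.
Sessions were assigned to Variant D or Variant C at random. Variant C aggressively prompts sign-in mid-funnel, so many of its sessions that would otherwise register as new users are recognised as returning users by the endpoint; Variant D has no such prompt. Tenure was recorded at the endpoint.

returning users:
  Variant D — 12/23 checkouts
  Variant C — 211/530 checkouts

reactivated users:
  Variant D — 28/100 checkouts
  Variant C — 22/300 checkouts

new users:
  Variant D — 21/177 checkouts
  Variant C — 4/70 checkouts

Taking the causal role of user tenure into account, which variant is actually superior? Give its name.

Variant D is higher inside every user tenure stratum but Variant C is higher in aggregate. Whether to stratify depends on how user tenure relates to the variant.
User tenure here is a post-treatment variable shaped by the variant; conditioning on it would introduce bias rather than remove it. The overall comparison is the causal one.
Pooled: Variant D 20.3% vs Variant C 26.3%; Variant C is higher overall.

Variant C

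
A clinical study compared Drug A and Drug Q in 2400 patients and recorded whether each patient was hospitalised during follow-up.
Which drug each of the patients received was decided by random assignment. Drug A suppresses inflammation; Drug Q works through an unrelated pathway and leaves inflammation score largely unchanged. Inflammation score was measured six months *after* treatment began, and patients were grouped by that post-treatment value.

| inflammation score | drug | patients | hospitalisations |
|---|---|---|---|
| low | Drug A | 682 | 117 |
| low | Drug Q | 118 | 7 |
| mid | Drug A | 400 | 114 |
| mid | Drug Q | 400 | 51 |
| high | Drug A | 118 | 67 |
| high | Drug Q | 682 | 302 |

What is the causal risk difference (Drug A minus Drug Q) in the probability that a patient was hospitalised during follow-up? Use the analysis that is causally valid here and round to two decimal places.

Inflammation score is downstream of the drug. One should not condition on a consequence of treatment, so the overall rates are the right comparison.
The causal difference is the pooled difference: 0.248 − 0.300 = -0.052.

-0.05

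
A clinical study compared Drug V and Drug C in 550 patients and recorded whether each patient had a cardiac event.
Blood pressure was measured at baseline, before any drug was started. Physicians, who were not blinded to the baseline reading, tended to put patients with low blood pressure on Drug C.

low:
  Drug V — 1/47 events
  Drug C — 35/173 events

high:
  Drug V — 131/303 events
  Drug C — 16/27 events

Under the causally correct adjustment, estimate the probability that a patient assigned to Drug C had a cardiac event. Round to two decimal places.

0.44

The imbalance in blood pressure arose from how patients were allocated, not from anything the drug did; and blood pressure independently affects the outcome. The pooled gap is confounded — condition on blood pressure.
Standardising Drug C to the population blood pressure mix: 0.400·35/173 + 0.600·16/27 = 0.436.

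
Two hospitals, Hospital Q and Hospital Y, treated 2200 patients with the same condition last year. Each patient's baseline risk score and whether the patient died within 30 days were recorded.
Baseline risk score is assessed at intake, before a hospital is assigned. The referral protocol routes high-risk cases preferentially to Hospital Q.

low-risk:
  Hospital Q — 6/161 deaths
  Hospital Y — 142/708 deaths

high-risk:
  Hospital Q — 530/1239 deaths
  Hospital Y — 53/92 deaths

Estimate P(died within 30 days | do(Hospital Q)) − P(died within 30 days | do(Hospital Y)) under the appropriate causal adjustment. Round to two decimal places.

Here baseline risk score is a common cause — it drives both which hospital a case falls under and the outcome. The crude comparison mixes populations; the stratum-specific rates are the causally relevant ones.
Adjusting over the population distribution of baseline risk score: 0.395·(0.037−0.201) + 0.605·(0.428−0.576) = -0.154.

-0.15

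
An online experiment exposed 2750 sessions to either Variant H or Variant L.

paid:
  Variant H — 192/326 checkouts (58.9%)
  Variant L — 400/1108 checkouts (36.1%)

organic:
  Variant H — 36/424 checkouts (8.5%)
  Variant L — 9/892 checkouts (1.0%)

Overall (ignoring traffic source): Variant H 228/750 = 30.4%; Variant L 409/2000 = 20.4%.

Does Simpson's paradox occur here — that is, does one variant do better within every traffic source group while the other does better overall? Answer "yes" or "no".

Within each traffic source level (paid 58.9% vs 36.1%; organic 8.5% vs 1.0%), Variant H has the higher rate every time. Pooled: 30.4% vs 20.4% — Variant H has the higher rate overall. They agree.

no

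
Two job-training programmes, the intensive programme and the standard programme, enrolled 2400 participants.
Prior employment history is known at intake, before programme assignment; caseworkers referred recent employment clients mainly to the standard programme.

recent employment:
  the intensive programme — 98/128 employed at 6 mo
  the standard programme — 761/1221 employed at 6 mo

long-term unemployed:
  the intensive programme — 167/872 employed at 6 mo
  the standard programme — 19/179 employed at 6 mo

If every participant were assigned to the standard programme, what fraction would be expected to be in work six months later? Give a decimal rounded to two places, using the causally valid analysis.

The prior employment history-specific comparison favours the intensive programme throughout, but the pooled figures favour the standard programme. The question is whether to condition on prior employment history.
Here prior employment history is a common cause — it drives both which programme a case falls under and the outcome. The crude comparison mixes populations; the stratum-specific rates are the causally relevant ones.
Standardising the standard programme to the population prior employment history mix: 0.562·761/1221 + 0.438·19/179 = 0.397.

0.40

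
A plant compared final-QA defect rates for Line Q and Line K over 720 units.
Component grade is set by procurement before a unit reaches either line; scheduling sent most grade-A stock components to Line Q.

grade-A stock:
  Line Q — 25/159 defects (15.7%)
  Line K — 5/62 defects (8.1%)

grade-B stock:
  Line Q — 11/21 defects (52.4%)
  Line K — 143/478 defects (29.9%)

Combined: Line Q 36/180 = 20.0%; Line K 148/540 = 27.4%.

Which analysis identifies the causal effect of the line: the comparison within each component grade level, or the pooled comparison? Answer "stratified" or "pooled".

stratified

Since component grade is a pre-existing factor (not a product of the line) and it affects the outcome on its own, it is a confounder. The stratified rates, not the pooled rate, identify the causal effect.
Within each level — grade-A stock: 15.7% vs 8.1%; grade-B stock: 52.4% vs 29.9% — Line K is lower every time.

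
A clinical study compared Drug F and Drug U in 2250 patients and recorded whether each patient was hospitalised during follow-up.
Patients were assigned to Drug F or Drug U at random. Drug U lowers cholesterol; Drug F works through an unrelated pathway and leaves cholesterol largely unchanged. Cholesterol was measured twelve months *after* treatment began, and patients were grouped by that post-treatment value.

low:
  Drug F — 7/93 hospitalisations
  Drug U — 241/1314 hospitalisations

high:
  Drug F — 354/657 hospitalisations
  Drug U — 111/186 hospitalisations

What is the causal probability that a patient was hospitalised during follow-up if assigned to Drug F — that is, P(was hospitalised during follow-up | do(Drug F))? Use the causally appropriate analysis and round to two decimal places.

Cholesterol lies on the pathway drug → cholesterol → outcome, so adjusting for it blocks the indirect effect. For the total causal effect of drug, use the unadjusted pooled rates.
So P(outcome | do(Drug F)) is just the pooled rate for Drug F: 361/750 = 0.481.

0.48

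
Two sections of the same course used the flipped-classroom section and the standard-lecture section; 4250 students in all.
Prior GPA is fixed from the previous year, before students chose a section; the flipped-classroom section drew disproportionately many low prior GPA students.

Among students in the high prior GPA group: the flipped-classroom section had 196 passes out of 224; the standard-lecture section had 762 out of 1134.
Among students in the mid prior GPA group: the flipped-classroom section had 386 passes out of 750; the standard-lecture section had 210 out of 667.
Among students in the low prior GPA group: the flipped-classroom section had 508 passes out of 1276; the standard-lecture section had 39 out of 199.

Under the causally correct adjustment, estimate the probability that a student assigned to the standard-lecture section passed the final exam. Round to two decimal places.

the flipped-classroom section is higher inside every prior GPA band stratum but the standard-lecture section is higher in aggregate. Whether to stratify depends on how prior GPA band relates to the teaching method.
Nothing the teaching method does changes prior GPA band; the imbalance is an allocation artefact. With prior GPA band also predicting the outcome, the pooled figure is confounded, and the within-stratum comparison is the causal one.
Standardising the standard-lecture section to the population prior GPA band mix: 0.320·762/1134 + 0.333·210/667 + 0.347·39/199 = 0.388.

0.39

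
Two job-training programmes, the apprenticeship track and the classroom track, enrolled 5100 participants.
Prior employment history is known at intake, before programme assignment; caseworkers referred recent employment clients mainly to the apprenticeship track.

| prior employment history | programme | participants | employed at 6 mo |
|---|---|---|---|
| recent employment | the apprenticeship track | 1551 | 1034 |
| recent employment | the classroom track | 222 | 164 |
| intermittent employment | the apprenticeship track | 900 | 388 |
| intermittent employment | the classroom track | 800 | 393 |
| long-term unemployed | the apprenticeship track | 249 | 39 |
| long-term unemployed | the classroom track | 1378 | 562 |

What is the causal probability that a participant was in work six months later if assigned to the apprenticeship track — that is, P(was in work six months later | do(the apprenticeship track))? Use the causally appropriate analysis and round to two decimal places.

0.43

The prior employment history-specific comparison favours the classroom track throughout, but the pooled figures favour the apprenticeship track. The question is whether to condition on prior employment history.
Prior employment history satisfies the back-door criterion: it is not a descendant of the programme, and it blocks the spurious path from programme to outcome. Adjusting for it (i.e., using the within-prior employment history rates) gives the causal effect.
Standardising the apprenticeship track to the population prior employment history mix: 0.348·1034/1551 + 0.333·388/900 + 0.319·39/249 = 0.425.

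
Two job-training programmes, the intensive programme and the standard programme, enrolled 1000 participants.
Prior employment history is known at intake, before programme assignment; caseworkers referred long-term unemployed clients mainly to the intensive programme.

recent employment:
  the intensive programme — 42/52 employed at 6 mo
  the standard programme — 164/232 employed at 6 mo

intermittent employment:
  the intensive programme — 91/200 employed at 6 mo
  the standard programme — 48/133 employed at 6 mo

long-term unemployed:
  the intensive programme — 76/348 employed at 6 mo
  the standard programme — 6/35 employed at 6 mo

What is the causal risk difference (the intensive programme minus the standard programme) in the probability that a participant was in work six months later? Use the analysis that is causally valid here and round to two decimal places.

+0.08

The stratified and pooled comparisons disagree (the intensive programme wins within each prior employment history; the standard programme wins overall), so the answer turns on the causal role of prior employment history.
Prior employment history differs across programmes for reasons unrelated to any effect of the programme itself, and it separately predicts the outcome — a classic confounder. We must compare within prior employment history levels.
Adjusting over the population distribution of prior employment history: 0.284·(0.808−0.707) + 0.333·(0.455−0.361) + 0.383·(0.218−0.171) = +0.078.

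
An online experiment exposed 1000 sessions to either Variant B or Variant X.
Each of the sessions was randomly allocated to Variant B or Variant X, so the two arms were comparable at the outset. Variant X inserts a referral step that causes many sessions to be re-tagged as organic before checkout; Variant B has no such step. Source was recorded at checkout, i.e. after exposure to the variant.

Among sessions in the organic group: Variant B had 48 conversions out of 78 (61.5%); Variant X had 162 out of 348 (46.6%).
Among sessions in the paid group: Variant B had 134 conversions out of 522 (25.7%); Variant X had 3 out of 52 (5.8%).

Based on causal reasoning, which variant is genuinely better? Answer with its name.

Variant X

Traffic source here is a post-treatment variable shaped by the variant; conditioning on it would introduce bias rather than remove it. The overall comparison is the causal one.
Pooled: Variant B 30.3% vs Variant X 41.2%; Variant X is higher overall.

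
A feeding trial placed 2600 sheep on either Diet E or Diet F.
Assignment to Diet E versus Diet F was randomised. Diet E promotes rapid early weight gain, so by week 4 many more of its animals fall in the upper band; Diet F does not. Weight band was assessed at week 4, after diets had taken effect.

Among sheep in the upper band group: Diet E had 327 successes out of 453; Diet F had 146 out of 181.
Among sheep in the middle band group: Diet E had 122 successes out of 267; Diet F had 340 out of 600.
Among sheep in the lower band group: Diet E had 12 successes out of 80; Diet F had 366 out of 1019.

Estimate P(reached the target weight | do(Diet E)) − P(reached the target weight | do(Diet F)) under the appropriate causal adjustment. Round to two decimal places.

Week-4 weight band lies on the pathway diet → week-4 weight band → outcome, so adjusting for it blocks the indirect effect. For the total causal effect of diet, use the unadjusted pooled rates.
The causal difference is the pooled difference: 0.576 − 0.473 = +0.103.

+0.10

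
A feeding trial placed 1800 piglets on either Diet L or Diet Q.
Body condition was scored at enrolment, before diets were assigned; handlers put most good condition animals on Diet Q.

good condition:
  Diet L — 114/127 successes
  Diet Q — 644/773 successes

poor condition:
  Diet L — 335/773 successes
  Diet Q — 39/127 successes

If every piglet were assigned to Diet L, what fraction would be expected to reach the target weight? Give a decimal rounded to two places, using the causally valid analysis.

0.67

The stratified and pooled comparisons disagree (Diet L wins within each starting body condition; Diet Q wins overall), so the answer turns on the causal role of starting body condition.
The imbalance in starting body condition arose from how piglets were allocated, not from anything the diet did; and starting body condition independently affects the outcome. The pooled gap is confounded — condition on starting body condition.
Standardising Diet L to the population starting body condition mix: 0.500·114/127 + 0.500·335/773 = 0.666.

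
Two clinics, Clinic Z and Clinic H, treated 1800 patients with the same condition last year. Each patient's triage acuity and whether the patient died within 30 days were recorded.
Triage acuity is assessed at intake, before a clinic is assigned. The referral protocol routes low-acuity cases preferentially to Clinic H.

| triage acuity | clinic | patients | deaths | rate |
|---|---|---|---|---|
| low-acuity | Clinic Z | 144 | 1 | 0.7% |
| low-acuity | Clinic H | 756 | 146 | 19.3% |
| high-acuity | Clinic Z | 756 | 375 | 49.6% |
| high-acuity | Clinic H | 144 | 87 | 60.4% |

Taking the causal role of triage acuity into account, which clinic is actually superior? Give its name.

Clinic Z

Triage acuity differs across clinics for reasons unrelated to any effect of the clinic itself, and it separately predicts the outcome — a classic confounder. We must compare within triage acuity levels.
Within each level — low-acuity: 0.7% vs 19.3%; high-acuity: 49.6% vs 60.4% — Clinic Z is lower every time.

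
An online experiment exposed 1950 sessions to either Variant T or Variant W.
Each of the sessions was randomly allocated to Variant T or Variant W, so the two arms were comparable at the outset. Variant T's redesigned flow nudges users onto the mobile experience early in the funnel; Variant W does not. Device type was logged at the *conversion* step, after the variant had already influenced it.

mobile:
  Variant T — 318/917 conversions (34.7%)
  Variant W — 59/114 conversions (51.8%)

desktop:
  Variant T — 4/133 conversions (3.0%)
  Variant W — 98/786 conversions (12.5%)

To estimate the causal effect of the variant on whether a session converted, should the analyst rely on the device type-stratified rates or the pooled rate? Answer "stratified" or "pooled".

Device type lies on the pathway variant → device type → outcome, so adjusting for it blocks the indirect effect. For the total causal effect of variant, use the unadjusted pooled rates.
Pooled: Variant T 30.7% vs Variant W 17.4%; Variant T is higher overall.

pooled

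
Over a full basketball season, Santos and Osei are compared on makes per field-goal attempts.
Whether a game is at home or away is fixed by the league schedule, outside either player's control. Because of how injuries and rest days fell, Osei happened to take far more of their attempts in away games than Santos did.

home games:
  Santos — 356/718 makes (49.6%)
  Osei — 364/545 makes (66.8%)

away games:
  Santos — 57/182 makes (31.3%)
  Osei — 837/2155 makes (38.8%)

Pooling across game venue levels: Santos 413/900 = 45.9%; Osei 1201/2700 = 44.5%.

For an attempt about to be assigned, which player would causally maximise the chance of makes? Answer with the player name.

Osei

Within every game venue level Osei has the higher rate, yet pooled Santos does — Simpson's reversal.
The imbalance in game venue arose from how field-goal attempts were allocated, not from anything the player did; and game venue independently affects the outcome. The pooled gap is confounded — condition on game venue.
Within each level — home games: 49.6% vs 66.8%; away games: 31.3% vs 38.8% — Osei is higher every time.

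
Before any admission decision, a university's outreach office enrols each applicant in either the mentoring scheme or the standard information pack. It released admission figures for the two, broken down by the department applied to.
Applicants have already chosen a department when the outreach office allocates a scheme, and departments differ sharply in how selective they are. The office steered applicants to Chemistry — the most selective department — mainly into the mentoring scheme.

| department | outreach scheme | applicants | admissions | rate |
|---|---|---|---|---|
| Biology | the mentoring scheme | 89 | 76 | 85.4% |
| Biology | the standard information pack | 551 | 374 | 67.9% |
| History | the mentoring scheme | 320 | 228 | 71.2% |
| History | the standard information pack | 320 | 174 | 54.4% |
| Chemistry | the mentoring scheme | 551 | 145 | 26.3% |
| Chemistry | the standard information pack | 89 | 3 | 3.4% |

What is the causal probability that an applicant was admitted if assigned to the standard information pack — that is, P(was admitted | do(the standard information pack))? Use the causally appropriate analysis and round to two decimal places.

Within every department level the mentoring scheme has the higher rate, yet pooled the standard information pack does — Simpson's reversal.
Here department is a common cause — it drives both which outreach scheme a case falls under and the outcome. The crude comparison mixes populations; the stratum-specific rates are the causally relevant ones.
Standardising the standard information pack to the population department mix: 0.333·374/551 + 0.333·174/320 + 0.333·3/89 = 0.419.

0.42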